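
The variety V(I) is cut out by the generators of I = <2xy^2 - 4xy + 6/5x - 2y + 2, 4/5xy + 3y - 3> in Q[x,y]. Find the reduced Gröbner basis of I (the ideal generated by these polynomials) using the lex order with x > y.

f_1 = 2xy^2 - 4xy + 6/5x - 2y + 2, LT = xy^2.
f_2 = 4/5xy + 3y - 3, LT = xy.

S(f_1,f_2): lcm = xy^2. S = -2xy + 3/5x - 15/4y^2 + 11/4y + 1.
  leading term xy: subtract (-5/2)·f_2 from -2xy + 3/5x - 15/4y^2 + 11/4y + 1 → 3/5x - 15/4y^2 + 41/4y - 13/2
  leading term x: no divisor's leading term divides it; move 3/5x to the remainder.
  leading term y^2: no divisor's leading term divides it; move -15/4y^2 to the remainder.
  leading term y: no divisor's leading term divides it; move 41/4y to the remainder.
  leading term 1: no divisor's leading term divides it; move -13/2 to the remainder.
  remainder 3/5x - 15/4y^2 + 41/4y - 13/2 ≠ 0; add g_3 = 3/5x - 15/4y^2 + 41/4y - 13/2 to the basis.

S(f_1,g_3): lcm = xy^2. S = -2xy + 3/5x + 25/4y^4 - 205/12y^3 + 65/6y^2 - y + 1.
  leading term xy: subtract (-5/2)·f_2 from -2xy + 3/5x + 25/4y^4 - 205/12y^3 + 65/6y^2 - y + 1 → 3/5x + 25/4y^4 - 205/12y^3 + 65/6y^2 + 13/2y - 13/2
  leading term x: subtract (1)·g_3 from 3/5x + 25/4y^4 - 205/12y^3 + 65/6y^2 + 13/2y - 13/2 → 25/4y^4 - 205/12y^3 + 175/12y^2 - 15/4y
  leading term y^4: no divisor's leading term divides it; move 25/4y^4 to the remainder.
  leading term y^3: no divisor's leading term divides it; move -205/12y^3 to the remainder.
  leading term y^2: no divisor's leading term divides it; move 175/12y^2 to the remainder.
  leading term y: no divisor's leading term divides it; move -15/4y to the remainder.
  remainder 25/4y^4 - 205/12y^3 + 175/12y^2 - 15/4y ≠ 0; add g_4 = 25/4y^4 - 205/12y^3 + 175/12y^2 - 15/4y to the basis.

S(f_2,g_3): lcm = xy. S = 25/4y^3 - 205/12y^2 + 175/12y - 15/4.
  leading term y^3: no divisor's leading term divides it; move 25/4y^3 to the remainder.
  leading term y^2: no divisor's leading term divides it; move -205/12y^2 to the remainder.
  leading term y: no divisor's leading term divides it; move 175/12y to the remainder.
  leading term 1: no divisor's leading term divides it; move -15/4 to the remainder.
  remainder 25/4y^3 - 205/12y^2 + 175/12y - 15/4 ≠ 0; add g_5 = 25/4y^3 - 205/12y^2 + 175/12y - 15/4 to the basis.

The other S-polynomials (S(f_1,g_4), S(f_2,g_4), S(g_3,g_4), S(f_1,g_5), S(f_2,g_5), S(g_3,g_5), S(g_4,g_5)) all reduce to 0 modulo the current basis, so we have a Gröbner basis.
Inter-reduce: drop elements whose leading term is divisible by another's, tail-reduce, and make monic.

G = {x - 25/4y^2 + 205/12y - 65/6, y^3 - 41/15y^2 + 7/3y - 3/5}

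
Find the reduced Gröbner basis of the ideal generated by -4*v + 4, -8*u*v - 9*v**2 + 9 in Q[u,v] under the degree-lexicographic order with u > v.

f_1 = -4*v + 4, LT = v.
f_2 = -8*u*v - 9*v**2 + 9, LT = u*v.

S(f_1,f_2): lcm = u*v. S = -9/8*v**2 - u + 9/8.
  leading term v**2: subtract (9/32*v)·f_1 from -9/8*v**2 - u + 9/8 → -u - 9/8*v + 9/8
  leading term u: no divisor's leading term divides it; move -u to the remainder.
  leading term v: subtract (9/32)·f_1 from -9/8*v + 9/8 → 0
  remainder -u ≠ 0; add g_3 = -u to the basis.

S(f_1,g_3): leading monomials are coprime, so the S-polynomial reduces to 0 (Buchberger's first criterion).
S(f_2,g_3): lcm = u*v. S = 9/8*v**2 - 9/8.
  leading term v**2: subtract (-9/32*v)·f_1 from 9/8*v**2 - 9/8 → 9/8*v - 9/8
  leading term v: subtract (-9/32)·f_1 from 9/8*v - 9/8 → 0
  remainder 0.

Every S-polynomial of the final basis reduces to 0, so we have a Gröbner basis.
Inter-reduce: drop elements whose leading term is divisible by another's, tail-reduce, and make monic.

G = {u, v - 1}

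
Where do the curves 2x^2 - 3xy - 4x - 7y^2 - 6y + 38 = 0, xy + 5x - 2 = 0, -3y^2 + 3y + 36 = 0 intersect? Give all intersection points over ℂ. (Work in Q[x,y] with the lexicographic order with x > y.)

{(1, -3)}

Compute a lex Gröbner basis by Buchberger's algorithm.
f_1 = 2x^2 - 3xy - 4x - 7y^2 - 6y + 38, LT = x^2.
f_2 = xy + 5x - 2, LT = xy.
f_3 = -3y^2 + 3y + 36, LT = y^2.

S(f_1,f_2): lcm = x^2y. S = -5x^2 - 3/2xy^2 - 2xy + 2x - 7/2y^3 - 3y^2 + 19y.
  leading term x^2: subtract (-5/2)·f_1 from -5x^2 - 3/2xy^2 - 2xy + 2x - 7/2y^3 - 3y^2 + 19y → -3/2xy^2 - 19/2xy - 8x - 7/2y^3 - 41/2y^2 + 4y + 95
  leading term xy^2: subtract (-3/2y)·f_2 from -3/2xy^2 - 19/2xy - 8x - 7/2y^3 - 41/2y^2 + 4y + 95 → -2xy - 8x - 7/2y^3 - 41/2y^2 + y + 95
  leading term xy: subtract (-2)·f_2 from -2xy - 8x - 7/2y^3 - 41/2y^2 + y + 95 → 2x - 7/2y^3 - 41/2y^2 + y + 91
  leading term x: no divisor's leading term divides it; move 2x to the remainder.
  leading term y^3: subtract (7/6y)·f_3 from -7/2y^3 - 41/2y^2 + y + 91 → -24y^2 - 41y + 91
  leading term y^2: subtract (8)·f_3 from -24y^2 - 41y + 91 → -65y - 197
  leading term y: no divisor's leading term divides it; move -65y to the remainder.
  leading term 1: no divisor's leading term divides it; move -197 to the remainder.
  remainder 2x - 65y - 197 ≠ 0; add h_4 = 2x - 65y - 197 to the basis.

S(f_1,f_3): leading monomials are coprime, so the S-polynomial reduces to 0 (Buchberger's first criterion).
S(f_2,f_3): lcm = xy^2. S = 6xy + 12x - 2y.
  leading term xy: subtract (6)·f_2 from 6xy + 12x - 2y → -18x - 2y + 12
  leading term x: subtract (-9)·h_4 from -18x - 2y + 12 → -587y - 1761
  leading term y: no divisor's leading term divides it; move -587y to the remainder.
  leading term 1: no divisor's leading term divides it; move -1761 to the remainder.
  remainder -587y - 1761 ≠ 0; add h_5 = -587y - 1761 to the basis.

S(f_1,h_4): lcm = x^2. S = 31xy + 193/2x - 7/2y^2 - 3y + 19.
  leading term xy: subtract (31)·f_2 from 31xy + 193/2x - 7/2y^2 - 3y + 19 → -117/2x - 7/2y^2 - 3y + 81
  leading term x: subtract (-117/4)·h_4 from -117/2x - 7/2y^2 - 3y + 81 → -7/2y^2 - 7617/4y - 22725/4
  leading term y^2: subtract (7/6)·f_3 from -7/2y^2 - 7617/4y - 22725/4 → -7631/4y - 22893/4
  leading term y: subtract (13/4)·h_5 from -7631/4y - 22893/4 → 0
  remainder 0.

S(f_2,h_4): lcm = xy. S = 5x + 65/2y^2 + 197/2y - 2.
  leading term x: subtract (5/2)·h_4 from 5x + 65/2y^2 + 197/2y - 2 → 65/2y^2 + 261y + 981/2
  leading term y^2: subtract (-65/6)·f_3 from 65/2y^2 + 261y + 981/2 → 587/2y + 1761/2
  leading term y: subtract (-1/2)·h_5 from 587/2y + 1761/2 → 0
  remainder 0.

S(f_3,h_4): leading monomials are coprime, so the S-polynomial reduces to 0 (Buchberger's first criterion).
S(f_1,h_5): leading monomials are coprime, so the S-polynomial reduces to 0 (Buchberger's first criterion).
S(f_2,h_5): lcm = xy. S = 2x - 2.
  leading term x: subtract (1)·h_4 from 2x - 2 → 65y + 195
  leading term y: subtract (-65/587)·h_5 from 65y + 195 → 0
  remainder 0.

S(f_3,h_5): lcm = y^2. S = -4y - 12.
  leading term y: subtract (4/587)·h_5 from -4y - 12 → 0
  remainder 0.

S(h_4,h_5): leading monomials are coprime, so the S-polynomial reduces to 0 (Buchberger's first criterion).
Every S-polynomial of the final basis reduces to 0, so we have a Gröbner basis.
Inter-reduce: drop elements whose leading term is divisible by another's, tail-reduce, and make monic.
Reduced Gröbner basis: {x - 1, y + 3}.

Since the basis is lex-ordered, y + 3 is univariate in y. Its roots are {-3}. Back-substituting each root into the other basis elements fixes the other coordinates.
  y = -3: the earlier basis element becomes x - 1 = 0, giving x = 1 — point (1, -3).
Substituting each solution back into the original system confirms all equations vanish.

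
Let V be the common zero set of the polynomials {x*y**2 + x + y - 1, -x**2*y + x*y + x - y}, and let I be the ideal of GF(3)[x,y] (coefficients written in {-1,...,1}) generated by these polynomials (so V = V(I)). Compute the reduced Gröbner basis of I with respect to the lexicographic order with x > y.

G = {x + y**4 + y**2 + y, y**5 + y**4 + y**2 - y - 1}

f_1 = x*y**2 + x + y - 1, LT = x*y**2.
f_2 = -x**2*y + x*y + x - y, LT = x**2*y.

S(f_1,f_2): lcm = x**2*y**2. S = x**2 + x*y**2 - x*y - x - y**2.
  leading term x**2: no divisor's leading term divides it; move x**2 to the remainder.
  leading term x*y**2: subtract (1)·f_1 from x*y**2 - x*y - x - y**2 → -x*y + x - y**2 - y + 1
  leading term x*y: no divisor's leading term divides it; move -x*y to the remainder.
  leading term x: no divisor's leading term divides it; move x to the remainder.
  leading term y**2: no divisor's leading term divides it; move -y**2 to the remainder.
  leading term y: no divisor's leading term divides it; move -y to the remainder.
  leading term 1: no divisor's leading term divides it; move 1 to the remainder.
  remainder x**2 - x*y + x - y**2 - y + 1 ≠ 0; add g_3 = x**2 - x*y + x - y**2 - y + 1 to the basis.

S(f_1,g_3): lcm = x**2*y**2. S = x**2 + x*y**3 - x*y**2 + x*y - x + y**4 + y**3 - y**2.
  leading term x**2: subtract (1)·g_3 from x**2 + x*y**3 - x*y**2 + x*y - x + y**4 + y**3 - y**2 → x*y**3 - x*y**2 - x*y + x + y**4 + y**3 + y - 1
  leading term x*y**3: subtract (y)·f_1 from x*y**3 - x*y**2 - x*y + x + y**4 + y**3 + y - 1 → -x*y**2 + x*y + x + y**4 + y**3 - y**2 - y - 1
  leading term x*y**2: subtract (-1)·f_1 from -x*y**2 + x*y + x + y**4 + y**3 - y**2 - y - 1 → x*y - x + y**4 + y**3 - y**2 + 1
  leading term x*y: no divisor's leading term divides it; move x*y to the remainder.
  leading term x: no divisor's leading term divides it; move -x to the remainder.
  leading term y**4: no divisor's leading term divides it; move y**4 to the remainder.
  leading term y**3: no divisor's leading term divides it; move y**3 to the remainder.
  leading term y**2: no divisor's leading term divides it; move -y**2 to the remainder.
  leading term 1: no divisor's leading term divides it; move 1 to the remainder.
  remainder x*y - x + y**4 + y**3 - y**2 + 1 ≠ 0; add g_4 = x*y - x + y**4 + y**3 - y**2 + 1 to the basis.

S(f_2,g_3): lcm = x**2*y. S = x*y**2 + x*y - x + y**3 + y**2.
  leading term x*y**2: subtract (1)·f_1 from x*y**2 + x*y - x + y**3 + y**2 → x*y + x + y**3 + y**2 - y + 1
  leading term x*y: subtract (1)·g_4 from x*y + x + y**3 + y**2 - y + 1 → -x - y**4 - y**2 - y
  leading term x: no divisor's leading term divides it; move -x to the remainder.
  leading term y**4: no divisor's leading term divides it; move -y**4 to the remainder.
  leading term y**2: no divisor's leading term divides it; move -y**2 to the remainder.
  leading term y: no divisor's leading term divides it; move -y to the remainder.
  remainder -x - y**4 - y**2 - y ≠ 0; add g_5 = -x - y**4 - y**2 - y to the basis.

S(f_1,g_4): lcm = x*y**2. S = x*y + x - y**5 - y**4 + y**3 - 1.
  leading term x*y: subtract (1)·g_4 from x*y + x - y**5 - y**4 + y**3 - 1 → -x - y**5 + y**4 + y**2 + 1
  leading term x: subtract (1)·g_5 from -x - y**5 + y**4 + y**2 + 1 → -y**5 - y**4 - y**2 + y + 1
  leading term y**5: no divisor's leading term divides it; move -y**5 to the remainder.
  leading term y**4: no divisor's leading term divides it; move -y**4 to the remainder.
  leading term y**2: no divisor's leading term divides it; move -y**2 to the remainder.
  leading term y: no divisor's leading term divides it; move y to the remainder.
  leading term 1: no divisor's leading term divides it; move 1 to the remainder.
  remainder -y**5 - y**4 - y**2 + y + 1 ≠ 0; add g_6 = -y**5 - y**4 - y**2 + y + 1 to the basis.

The other S-polynomials (S(f_2,g_4), S(g_3,g_4), S(f_1,g_5), S(f_2,g_5), S(g_3,g_5), S(g_4,g_5), S(f_1,g_6), S(f_2,g_6), S(g_3,g_6), S(g_4,g_6), S(g_5,g_6)) all reduce to 0 modulo the current basis, so we have a Gröbner basis.
Inter-reduce: drop elements whose leading term is divisible by another's, tail-reduce, and make monic.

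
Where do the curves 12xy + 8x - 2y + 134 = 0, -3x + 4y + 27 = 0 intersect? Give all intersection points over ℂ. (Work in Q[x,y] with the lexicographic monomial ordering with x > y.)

Compute a lex Gröbner basis by Buchberger's algorithm.
f_1 = 12xy + 8x - 2y + 134, LT = xy.
f_2 = -3x + 4y + 27, LT = x.

S(f_1,f_2): lcm = xy. S = \tfrac{2}{3}x + \tfrac{4}{3}y^{2} + \tfrac{53}{6}y + \tfrac{67}{6}.
  leading term x: subtract (-\tfrac{2}{9})·f_2 from \tfrac{2}{3}x + \tfrac{4}{3}y^{2} + \tfrac{53}{6}y + \tfrac{67}{6} → \tfrac{4}{3}y^{2} + \tfrac{175}{18}y + \tfrac{103}{6}
  leading term y^{2}: no divisor's leading term divides it; move \tfrac{4}{3}y^{2} to the remainder.
  leading term y: no divisor's leading term divides it; move \tfrac{175}{18}y to the remainder.
  leading term 1: no divisor's leading term divides it; move \tfrac{103}{6} to the remainder.
  remainder \tfrac{4}{3}y^{2} + \tfrac{175}{18}y + \tfrac{103}{6} ≠ 0; add h_3 = \tfrac{4}{3}y^{2} + \tfrac{175}{18}y + \tfrac{103}{6} to the basis.

S(f_1,h_3): lcm = xy^{2}. S = -\tfrac{53}{8}xy - \tfrac{103}{8}x - \tfrac{1}{6}y^{2} + \tfrac{67}{6}y.
  leading term xy: subtract (-\tfrac{53}{96})·f_1 from -\tfrac{53}{8}xy - \tfrac{103}{8}x - \tfrac{1}{6}y^{2} + \tfrac{67}{6}y → -\tfrac{203}{24}x - \tfrac{1}{6}y^{2} + \tfrac{161}{16}y + \tfrac{3551}{48}
  leading term x: subtract (\tfrac{203}{72})·f_2 from -\tfrac{203}{24}x - \tfrac{1}{6}y^{2} + \tfrac{161}{16}y + \tfrac{3551}{48} → -\tfrac{1}{6}y^{2} - \tfrac{175}{144}y - \tfrac{103}{48}
  leading term y^{2}: subtract (-\tfrac{1}{8})·h_3 from -\tfrac{1}{6}y^{2} - \tfrac{175}{144}y - \tfrac{103}{48} → 0
  remainder 0.

S(f_2,h_3): leading monomials are coprime, so the S-polynomial reduces to 0 (Buchberger's first criterion).
Every S-polynomial of the final basis reduces to 0, so we have a Gröbner basis.
Inter-reduce: drop elements whose leading term is divisible by another's, tail-reduce, and make monic.
Reduced Gröbner basis: {x - \tfrac{4}{3}y - 9, y^{2} + \tfrac{175}{24}y + \tfrac{103}{8}}.

Elimination: the polynomial y^{2} + \tfrac{175}{24}y + \tfrac{103}{8} lies in the elimination ideal for y, so y ∈ {-103/24, -3}. For each such y, the remaining basis elements (now univariate) give the rest of the solution.
  y = -103/24: the earlier basis element becomes x - \tfrac{59}{18} = 0, giving x = 59/18 — point (59/18, -103/24).
  y = -3: the earlier basis element becomes x - 5 = 0, giving x = 5 — point (5, -3).
Zero-dimensionality of the ideal guarantees finitely many solutions over ℂ.

{(59/18, -103/24), (5, -3)}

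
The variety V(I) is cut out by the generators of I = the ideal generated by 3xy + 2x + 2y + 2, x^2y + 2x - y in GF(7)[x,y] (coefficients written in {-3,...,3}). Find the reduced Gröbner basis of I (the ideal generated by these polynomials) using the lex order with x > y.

f_1 = 3xy + 2x + 2y + 2, LT = xy.
f_2 = x^2y + 2x - y, LT = x^2y.

S(f_1,f_2): lcm = x^2y. S = 3x^2 + 3xy + x + y.
  reduce S modulo (f_1, f_2):
  remainder 3x^2 - x - y - 2 ≠ 0; add g_3 = 3x^2 - x - y - 2 to the basis.

S(f_1,g_3): lcm = x^2y. S = 3x^2 + xy + 3x - 2y^2 + 3y.
  reduce S modulo (f_1, f_2, g_3):
  remainder x - 2y^2 + y - 1 ≠ 0; add g_4 = x - 2y^2 + y - 1 to the basis.

S(f_1,g_4): lcm = xy. S = 3x + 2y^3 - y^2 - 3y + 3.
  reduce S modulo (f_1, f_2, g_3, g_4):
  remainder 2y^3 - 2y^2 + y - 1 ≠ 0; add g_5 = 2y^3 - 2y^2 + y - 1 to the basis.

The other S-polynomials (S(f_2,g_3), S(f_2,g_4), S(g_3,g_4), S(f_1,g_5), S(f_2,g_5), S(g_3,g_5), S(g_4,g_5)) all reduce to 0 modulo the current basis, so we have a Gröbner basis.
Inter-reduce: drop elements whose leading term is divisible by another's, tail-reduce, and make monic.

G = {x - 2y^2 + y - 1, y^3 - y^2 - 3y + 3}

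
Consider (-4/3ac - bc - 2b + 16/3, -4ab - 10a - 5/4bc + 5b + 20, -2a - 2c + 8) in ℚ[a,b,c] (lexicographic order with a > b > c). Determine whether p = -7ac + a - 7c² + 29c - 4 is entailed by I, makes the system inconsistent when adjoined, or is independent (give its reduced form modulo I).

-7ac + a - 7c² + 29c - 4 lies in I (it reduces to 0).

First compute the reduced Gröbner basis of I by Buchberger's algorithm.
f_1 = -4/3ac - bc - 2b + 16/3, LT = ac.
f_2 = -4ab - 10a - 5/4bc + 5b + 20, LT = ab.
f_3 = -2a - 2c + 8, LT = a.

S(f_1,f_2): lcm = abc. S = -5/2ac + ¾b²c + 3/2b² - 5/16bc² + 5/4bc - 4b + 5c.
  leading term ac: subtract (15/8)·f_1 from -5/2ac + ¾b²c + 3/2b² - 5/16bc² + 5/4bc - 4b + 5c → ¾b²c + 3/2b² - 5/16bc² + 25/8bc - ¼b + 5c - 10
  leading term b²c: no divisor's leading term divides it; move ¾b²c to the remainder.
  leading term b²: no divisor's leading term divides it; move 3/2b² to the remainder.
  leading term bc²: no divisor's leading term divides it; move -5/16bc² to the remainder.
  leading term bc: no divisor's leading term divides it; move 25/8bc to the remainder.
  leading term b: no divisor's leading term divides it; move -¼b to the remainder.
  leading term c: no divisor's leading term divides it; move 5c to the remainder.
  leading term 1: no divisor's leading term divides it; move -10 to the remainder.
  remainder ¾b²c + 3/2b² - 5/16bc² + 25/8bc - ¼b + 5c - 10 ≠ 0; add h_4 = ¾b²c + 3/2b² - 5/16bc² + 25/8bc - ¼b + 5c - 10 to the basis.

S(f_1,f_3): lcm = ac. S = ¾bc + 3/2b - c² + 4c - 4.
  leading term bc: no divisor's leading term divides it; move ¾bc to the remainder.
  leading term b: no divisor's leading term divides it; move 3/2b to the remainder.
  leading term c²: no divisor's leading term divides it; move -c² to the remainder.
  leading term c: no divisor's leading term divides it; move 4c to the remainder.
  leading term 1: no divisor's leading term divides it; move -4 to the remainder.
  remainder ¾bc + 3/2b - c² + 4c - 4 ≠ 0; add h_5 = ¾bc + 3/2b - c² + 4c - 4 to the basis.

S(f_2,f_3): lcm = ab. S = 5/2a - 11/16bc + 11/4b - 5.
  leading term a: subtract (-5/4)·f_3 from 5/2a - 11/16bc + 11/4b - 5 → -11/16bc + 11/4b - 5/2c + 5
  leading term bc: subtract (-11/12)·h_5 from -11/16bc + 11/4b - 5/2c + 5 → 33/8b - 11/12c² + 7/6c + 4/3
  leading term b: no divisor's leading term divides it; move 33/8b to the remainder.
  leading term c²: no divisor's leading term divides it; move -11/12c² to the remainder.
  leading term c: no divisor's leading term divides it; move 7/6c to the remainder.
  leading term 1: no divisor's leading term divides it; move 4/3 to the remainder.
  remainder 33/8b - 11/12c² + 7/6c + 4/3 ≠ 0; add h_6 = 33/8b - 11/12c² + 7/6c + 4/3 to the basis.

S(f_1,h_5): lcm = abc. S = -2ab + 4/3ac² - 16/3ac + 16/3a + ¾b²c + 3/2b² - 4b.
  leading term ab: subtract (½)·f_2 from -2ab + 4/3ac² - 16/3ac + 16/3a + ¾b²c + 3/2b² - 4b → 4/3ac² - 16/3ac + 31/3a + ¾b²c + 3/2b² + ⅝bc - 13/2b - 10
  leading term ac²: subtract (-c)·f_1 from 4/3ac² - 16/3ac + 31/3a + ¾b²c + 3/2b² + ⅝bc - 13/2b - 10 → -16/3ac + 31/3a + ¾b²c + 3/2b² - bc² - 11/8bc - 13/2b + 16/3c - 10
  leading term ac: subtract (4)·f_1 from -16/3ac + 31/3a + ¾b²c + 3/2b² - bc² - 11/8bc - 13/2b + 16/3c - 10 → 31/3a + ¾b²c + 3/2b² - bc² + 21/8bc + 3/2b + 16/3c - 94/3
  leading term a: subtract (-31/6)·f_3 from 31/3a + ¾b²c + 3/2b² - bc² + 21/8bc + 3/2b + 16/3c - 94/3 → ¾b²c + 3/2b² - bc² + 21/8bc + 3/2b - 5c + 10
  leading term b²c: subtract (1)·h_4 from ¾b²c + 3/2b² - bc² + 21/8bc + 3/2b - 5c + 10 → -11/16bc² - ½bc + 7/4b - 10c + 20
  leading term bc²: subtract (-11/12c)·h_5 from -11/16bc² - ½bc + 7/4b - 10c + 20 → ⅞bc + 7/4b - 11/12c³ + 11/3c² - 41/3c + 20
  leading term bc: subtract (7/6)·h_5 from ⅞bc + 7/4b - 11/12c³ + 11/3c² - 41/3c + 20 → -11/12c³ + 29/6c² - 55/3c + 74/3
  leading term c³: no divisor's leading term divides it; move -11/12c³ to the remainder.
  leading term c²: no divisor's leading term divides it; move 29/6c² to the remainder.
  leading term c: no divisor's leading term divides it; move -55/3c to the remainder.
  leading term 1: no divisor's leading term divides it; move 74/3 to the remainder.
  remainder -11/12c³ + 29/6c² - 55/3c + 74/3 ≠ 0; add h_7 = -11/12c³ + 29/6c² - 55/3c + 74/3 to the basis.

The other S-polynomials (S(f_1,h_4), S(f_2,h_4), S(f_3,h_4), S(f_2,h_5), S(f_3,h_5), S(h_4,h_5), S(f_1,h_6), S(f_2,h_6), S(f_3,h_6), S(h_4,h_6), S(h_5,h_6), S(f_1,h_7), S(f_2,h_7), S(f_3,h_7), S(h_4,h_7), S(h_5,h_7), S(h_6,h_7)) all reduce to 0 modulo the current basis, so we have a Gröbner basis.
Inter-reduce: drop elements whose leading term is divisible by another's, tail-reduce, and make monic.
Reduced Gröbner basis: {a + c - 4, b - 2/9c² + 28/99c + 32/99, c³ - 58/11c² + 20c - 296/11}.
Label its elements g_1 = a + c - 4, g_2 = b - 2/9c² + 28/99c + 32/99, g_3 = c³ - 58/11c² + 20c - 296/11.

Reduce p = -7ac + a - 7c² + 29c - 4 modulo G:
  leading term ac: subtract (-7c)·g_1 from -7ac + a - 7c² + 29c - 4 → a + c - 4
  leading term a: subtract (1)·g_1 from a + c - 4 → 0
  normal form = 0.
Since the normal form is 0, p ∈ I.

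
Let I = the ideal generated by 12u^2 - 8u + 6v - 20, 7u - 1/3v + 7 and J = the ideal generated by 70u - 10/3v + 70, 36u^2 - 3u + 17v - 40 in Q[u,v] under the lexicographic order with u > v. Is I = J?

Since reduced Gröbner bases are canonical representatives of ideals under a given ordering, it suffices to compute and compare them.
Buchberger on the first generating set:
f_1 = 12u^2 - 8u + 6v - 20, LT = u^2.
f_2 = 7u - 1/3v + 7, LT = u.

S(f_1,f_2): lcm = u^2. S = 1/21uv - 5/3u + 1/2v - 5/3.
  leading term uv: subtract (1/147v)·f_2 from 1/21uv - 5/3u + 1/2v - 5/3 → -5/3u + 1/441v^2 + 19/42v - 5/3
  leading term u: subtract (-5/21)·f_2 from -5/3u + 1/441v^2 + 19/42v - 5/3 → 1/441v^2 + 47/126v
  leading term v^2: no divisor's leading term divides it; move 1/441v^2 to the remainder.
  leading term v: no divisor's leading term divides it; move 47/126v to the remainder.
  remainder 1/441v^2 + 47/126v ≠ 0; add g_3 = 1/441v^2 + 47/126v to the basis.

S(f_1,g_3): leading monomials are coprime, so the S-polynomial reduces to 0 (Buchberger's first criterion).
S(f_2,g_3): leading monomials are coprime, so the S-polynomial reduces to 0 (Buchberger's first criterion).
Every S-polynomial of the final basis reduces to 0, so we have a Gröbner basis.
Inter-reduce: drop elements whose leading term is divisible by another's, tail-reduce, and make monic.
Reduced Gröbner basis: {u - 1/21v + 1, v^2 + 329/2v}.

Buchberger on the second generating set:
h_1 = 70u - 10/3v + 70, LT = u.
h_2 = 36u^2 - 3u + 17v - 40, LT = u^2.

S(h_1,h_2): lcm = u^2. S = -1/21uv + 13/12u - 17/36v + 10/9.
  leading term uv: subtract (-1/1470v)·h_1 from -1/21uv + 13/12u - 17/36v + 10/9 → 13/12u - 1/441v^2 - 107/252v + 10/9
  leading term u: subtract (13/840)·h_1 from 13/12u - 1/441v^2 - 107/252v + 10/9 → -1/441v^2 - 47/126v + 1/36
  leading term v^2: no divisor's leading term divides it; move -1/441v^2 to the remainder.
  leading term v: no divisor's leading term divides it; move -47/126v to the remainder.
  leading term 1: no divisor's leading term divides it; move 1/36 to the remainder.
  remainder -1/441v^2 - 47/126v + 1/36 ≠ 0; add k_3 = -1/441v^2 - 47/126v + 1/36 to the basis.

S(h_1,k_3): leading monomials are coprime, so the S-polynomial reduces to 0 (Buchberger's first criterion).
S(h_2,k_3): leading monomials are coprime, so the S-polynomial reduces to 0 (Buchberger's first criterion).
Every S-polynomial of the final basis reduces to 0, so we have a Gröbner basis.
Inter-reduce: drop elements whose leading term is divisible by another's, tail-reduce, and make monic.
Reduced Gröbner basis: {u - 1/21v + 1, v^2 + 329/2v - 49/4}.

Since the reduced bases disagree, the two ideals are not the same.

No, the ideals differ.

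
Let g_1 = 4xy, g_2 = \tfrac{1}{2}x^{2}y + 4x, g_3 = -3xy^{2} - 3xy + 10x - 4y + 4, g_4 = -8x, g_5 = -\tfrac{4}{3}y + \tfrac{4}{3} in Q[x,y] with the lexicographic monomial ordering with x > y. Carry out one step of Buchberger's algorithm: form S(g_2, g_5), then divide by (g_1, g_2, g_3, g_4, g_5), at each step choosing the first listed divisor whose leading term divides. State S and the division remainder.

lcm(LM(g_2), LM(g_5)) = x^{2}y.
S = (lcm/LT(g_2))·g_2 − (lcm/LT(g_5))·g_5 = x^{2} + 8x.
Reduce S modulo (g_1, g_2, g_3, g_4, g_5) in that order:
  leading term x^{2}: subtract (-\tfrac{1}{8}x)·g_4 from x^{2} + 8x → 8x
  leading term x: subtract (-1)·g_4 from 8x → 0
The remainder is 0, so this S-polynomial contributes no new basis element.

S(g_2, g_5) = x^{2} + 8x; remainder on division = 0.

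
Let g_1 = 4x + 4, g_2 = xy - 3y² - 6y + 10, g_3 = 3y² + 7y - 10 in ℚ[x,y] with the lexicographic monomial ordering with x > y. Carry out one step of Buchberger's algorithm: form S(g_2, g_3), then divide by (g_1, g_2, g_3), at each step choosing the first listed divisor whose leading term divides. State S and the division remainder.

lcm(LM(g_2), LM(g_3)) = xy².
S = (lcm/LT(g_2))·g_2 − (lcm/LT(g_3))·g_3 = -7/3xy + 10/3x - 3y³ - 6y² + 10y.
Reduce S modulo (g_1, g_2, g_3) in that order:
  leading term xy: subtract (-7/12y)·g_1 from -7/3xy + 10/3x - 3y³ - 6y² + 10y → 10/3x - 3y³ - 6y² + 37/3y
  leading term x: subtract (⅚)·g_1 from 10/3x - 3y³ - 6y² + 37/3y → -3y³ - 6y² + 37/3y - 10/3
  leading term y³: subtract (-y)·g_3 from -3y³ - 6y² + 37/3y - 10/3 → y² + 7/3y - 10/3
  leading term y²: subtract (⅓)·g_3 from y² + 7/3y - 10/3 → 0
The remainder is 0, so this S-polynomial contributes no new basis element.

S(g_2, g_3) = -7/3xy + 10/3x - 3y³ - 6y² + 10y; remainder on division = 0.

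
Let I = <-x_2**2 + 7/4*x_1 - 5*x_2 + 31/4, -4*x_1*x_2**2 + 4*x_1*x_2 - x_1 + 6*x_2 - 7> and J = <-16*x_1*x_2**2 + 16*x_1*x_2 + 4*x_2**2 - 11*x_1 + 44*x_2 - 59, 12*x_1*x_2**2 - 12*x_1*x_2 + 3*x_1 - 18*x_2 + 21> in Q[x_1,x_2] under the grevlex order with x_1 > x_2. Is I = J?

Yes, the ideals are equal.

For a fixed monomial order, each ideal has a unique reduced Gröbner basis; comparing bases decides equality.
Buchberger on the first generating set:
f_1 = -x_2**2 + 7/4*x_1 - 5*x_2 + 31/4, LT = x_2**2.
f_2 = -4*x_1*x_2**2 + 4*x_1*x_2 - x_1 + 6*x_2 - 7, LT = x_1*x_2**2.

S(f_1,f_2): lcm = x_1*x_2**2. S = -7/4*x_1**2 + 6*x_1*x_2 - 8*x_1 + 3/2*x_2 - 7/4.
  reduce S modulo (f_1, f_2):
  remainder -7/4*x_1**2 + 6*x_1*x_2 - 8*x_1 + 3/2*x_2 - 7/4 ≠ 0; add g_3 = -7/4*x_1**2 + 6*x_1*x_2 - 8*x_1 + 3/2*x_2 - 7/4 to the basis.

The other S-polynomials (S(f_1,g_3), S(f_2,g_3)) all reduce to 0 modulo the current basis, so we have a Gröbner basis.
Inter-reduce: drop elements whose leading term is divisible by another's, tail-reduce, and make monic.
Reduced Gröbner basis: {x_1**2 - 24/7*x_1*x_2 + 32/7*x_1 - 6/7*x_2 + 1, x_2**2 - 7/4*x_1 + 5*x_2 - 31/4}.

Buchberger on the second generating set:
h_1 = -16*x_1*x_2**2 + 16*x_1*x_2 + 4*x_2**2 - 11*x_1 + 44*x_2 - 59, LT = x_1*x_2**2.
h_2 = 12*x_1*x_2**2 - 12*x_1*x_2 + 3*x_1 - 18*x_2 + 21, LT = x_1*x_2**2.

S(h_1,h_2): lcm = x_1*x_2**2. S = -1/4*x_2**2 + 7/16*x_1 - 5/4*x_2 + 31/16.
  reduce S modulo (h_1, h_2):
  remainder -1/4*x_2**2 + 7/16*x_1 - 5/4*x_2 + 31/16 ≠ 0; add k_3 = -1/4*x_2**2 + 7/16*x_1 - 5/4*x_2 + 31/16 to the basis.

S(h_1,k_3): lcm = x_1*x_2**2. S = 7/4*x_1**2 - 6*x_1*x_2 - 1/4*x_2**2 + 135/16*x_1 - 11/4*x_2 + 59/16.
  reduce S modulo (h_1, h_2, k_3):
  remainder 7/4*x_1**2 - 6*x_1*x_2 + 8*x_1 - 3/2*x_2 + 7/4 ≠ 0; add k_4 = 7/4*x_1**2 - 6*x_1*x_2 + 8*x_1 - 3/2*x_2 + 7/4 to the basis.

The other S-polynomials (S(h_2,k_3), S(h_1,k_4), S(h_2,k_4), S(k_3,k_4)) all reduce to 0 modulo the current basis, so we have a Gröbner basis.
Inter-reduce: drop elements whose leading term is divisible by another's, tail-reduce, and make monic.
Reduced Gröbner basis: {x_1**2 - 24/7*x_1*x_2 + 32/7*x_1 - 6/7*x_2 + 1, x_2**2 - 7/4*x_1 + 5*x_2 - 31/4}.

Same reduced basis, so the two generating sets span the same ideal.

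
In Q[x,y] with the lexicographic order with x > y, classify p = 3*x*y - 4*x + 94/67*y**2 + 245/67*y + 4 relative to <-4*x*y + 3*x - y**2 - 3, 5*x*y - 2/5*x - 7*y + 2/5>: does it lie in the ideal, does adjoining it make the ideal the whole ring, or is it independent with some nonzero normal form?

3*x*y - 4*x + 94/67*y**2 + 245/67*y + 4 lies in I (it reduces to 0).

First compute the reduced Gröbner basis of I by Buchberger's algorithm.
f_1 = -4*x*y + 3*x - y**2 - 3, LT = x*y.
f_2 = 5*x*y - 2/5*x - 7*y + 2/5, LT = x*y.

S(f_1,f_2): lcm = x*y. S = -67/100*x + 1/4*y**2 + 7/5*y + 67/100.
  leading term x: no divisor's leading term divides it; move -67/100*x to the remainder.
  leading term y**2: no divisor's leading term divides it; move 1/4*y**2 to the remainder.
  leading term y: no divisor's leading term divides it; move 7/5*y to the remainder.
  leading term 1: no divisor's leading term divides it; move 67/100 to the remainder.
  remainder -67/100*x + 1/4*y**2 + 7/5*y + 67/100 ≠ 0; add h_3 = -67/100*x + 1/4*y**2 + 7/5*y + 67/100 to the basis.

S(f_1,h_3): lcm = x*y. S = -3/4*x + 25/67*y**3 + 627/268*y**2 + y + 3/4.
  leading term x: subtract (75/67)·h_3 from -3/4*x + 25/67*y**3 + 627/268*y**2 + y + 3/4 → 25/67*y**3 + 138/67*y**2 - 38/67*y
  leading term y**3: no divisor's leading term divides it; move 25/67*y**3 to the remainder.
  leading term y**2: no divisor's leading term divides it; move 138/67*y**2 to the remainder.
  leading term y: no divisor's leading term divides it; move -38/67*y to the remainder.
  remainder 25/67*y**3 + 138/67*y**2 - 38/67*y ≠ 0; add h_4 = 25/67*y**3 + 138/67*y**2 - 38/67*y to the basis.

The other S-polynomials (S(f_2,h_3), S(f_1,h_4), S(f_2,h_4), S(h_3,h_4)) all reduce to 0 modulo the current basis, so we have a Gröbner basis.
Inter-reduce: drop elements whose leading term is divisible by another's, tail-reduce, and make monic.
Reduced Gröbner basis: {x - 25/67*y**2 - 140/67*y - 1, y**3 + 138/25*y**2 - 38/25*y}.
Label its elements g_1 = x - 25/67*y**2 - 140/67*y - 1, g_2 = y**3 + 138/25*y**2 - 38/25*y.

Reduce p = 3*x*y - 4*x + 94/67*y**2 + 245/67*y + 4 modulo G:
  leading term x*y: subtract (3*y)·g_1 from 3*x*y - 4*x + 94/67*y**2 + 245/67*y + 4 → -4*x + 75/67*y**3 + 514/67*y**2 + 446/67*y + 4
  leading term x: subtract (-4)·g_1 from -4*x + 75/67*y**3 + 514/67*y**2 + 446/67*y + 4 → 75/67*y**3 + 414/67*y**2 - 114/67*y
  leading term y**3: subtract (75/67)·g_2 from 75/67*y**3 + 414/67*y**2 - 114/67*y → 0
  normal form = 0.
Since the normal form is 0, p ∈ I.

The remainder on division by a Gröbner basis is unique — it is the normal form.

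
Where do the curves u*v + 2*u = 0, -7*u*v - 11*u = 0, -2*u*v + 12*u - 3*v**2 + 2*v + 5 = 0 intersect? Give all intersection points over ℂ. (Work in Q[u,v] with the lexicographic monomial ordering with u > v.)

{(0, -1), (0, 5/3)}

Compute a lex Gröbner basis by Buchberger's algorithm.
f_1 = u*v + 2*u, LT = u*v.
f_2 = -7*u*v - 11*u, LT = u*v.
f_3 = -2*u*v + 12*u - 3*v**2 + 2*v + 5, LT = u*v.

S(f_1,f_2): lcm = u*v. S = 3/7*u.
  leading term u: no divisor's leading term divides it; move 3/7*u to the remainder.
  remainder 3/7*u ≠ 0; add h_4 = 3/7*u to the basis.

S(f_1,f_3): lcm = u*v. S = 8*u - 3/2*v**2 + v + 5/2.
  leading term u: subtract (56/3)·h_4 from 8*u - 3/2*v**2 + v + 5/2 → -3/2*v**2 + v + 5/2
  leading term v**2: no divisor's leading term divides it; move -3/2*v**2 to the remainder.
  leading term v: no divisor's leading term divides it; move v to the remainder.
  leading term 1: no divisor's leading term divides it; move 5/2 to the remainder.
  remainder -3/2*v**2 + v + 5/2 ≠ 0; add h_5 = -3/2*v**2 + v + 5/2 to the basis.

The other S-polynomials (S(f_2,f_3), S(f_1,h_4), S(f_2,h_4), S(f_3,h_4), S(f_1,h_5), S(f_2,h_5), S(f_3,h_5), S(h_4,h_5)) all reduce to 0 modulo the current basis, so we have a Gröbner basis.
Inter-reduce: drop elements whose leading term is divisible by another's, tail-reduce, and make monic.
Reduced Gröbner basis: {u, v**2 - 2/3*v - 5/3}.

Since the basis is lex-ordered, v**2 - 2/3*v - 5/3 is univariate in v. Its roots are {-1, 5/3}. Back-substituting each root into the other basis elements fixes the other coordinates.
  v = -1: the earlier basis element becomes u = 0, giving u = 0 — point (0, -1).
  v = 5/3: the earlier basis element becomes u = 0, giving u = 0 — point (0, 5/3).
A lex Gröbner basis triangularizes the system, enabling back-substitution.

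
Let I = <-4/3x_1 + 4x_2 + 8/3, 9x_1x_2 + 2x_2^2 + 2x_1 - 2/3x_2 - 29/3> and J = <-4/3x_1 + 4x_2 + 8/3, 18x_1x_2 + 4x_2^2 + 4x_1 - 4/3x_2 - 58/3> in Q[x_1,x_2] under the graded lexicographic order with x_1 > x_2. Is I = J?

Two ideals are equal iff their reduced Gröbner bases coincide (the reduced basis is unique for a fixed ordering).
Buchberger on the first generating set:
f_1 = -4/3x_1 + 4x_2 + 8/3, LT = x_1.
f_2 = 9x_1x_2 + 2x_2^2 + 2x_1 - 2/3x_2 - 29/3, LT = x_1x_2.

S(f_1,f_2): lcm = x_1x_2. S = -29/9x_2^2 - 2/9x_1 - 52/27x_2 + 29/27.
  reduce S modulo (f_1, f_2):
  remainder -29/9x_2^2 - 70/27x_2 + 17/27 ≠ 0; add g_3 = -29/9x_2^2 - 70/27x_2 + 17/27 to the basis.

The other S-polynomials (S(f_1,g_3), S(f_2,g_3)) all reduce to 0 modulo the current basis, so we have a Gröbner basis.
Inter-reduce: drop elements whose leading term is divisible by another's, tail-reduce, and make monic.
Reduced Gröbner basis: {x_2^2 + 70/87x_2 - 17/87, x_1 - 3x_2 - 2}.

Buchberger on the second generating set:
h_1 = -4/3x_1 + 4x_2 + 8/3, LT = x_1.
h_2 = 18x_1x_2 + 4x_2^2 + 4x_1 - 4/3x_2 - 58/3, LT = x_1x_2.

S(h_1,h_2): lcm = x_1x_2. S = -29/9x_2^2 - 2/9x_1 - 52/27x_2 + 29/27.
  reduce S modulo (h_1, h_2):
  remainder -29/9x_2^2 - 70/27x_2 + 17/27 ≠ 0; add k_3 = -29/9x_2^2 - 70/27x_2 + 17/27 to the basis.

The other S-polynomials (S(h_1,k_3), S(h_2,k_3)) all reduce to 0 modulo the current basis, so we have a Gröbner basis.
Inter-reduce: drop elements whose leading term is divisible by another's, tail-reduce, and make monic.
Reduced Gröbner basis: {x_2^2 + 70/87x_2 - 17/87, x_1 - 3x_2 - 2}.

The two bases agree; hence the ideals are identical.

Yes, the ideals are equal.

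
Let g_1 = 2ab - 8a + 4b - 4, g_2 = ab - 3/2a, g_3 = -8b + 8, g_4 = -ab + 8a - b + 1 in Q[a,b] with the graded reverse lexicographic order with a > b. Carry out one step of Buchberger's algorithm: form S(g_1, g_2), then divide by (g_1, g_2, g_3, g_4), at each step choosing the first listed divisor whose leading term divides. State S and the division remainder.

S(g_1, g_2) = -5/2a + 2b - 2; remainder on division = -5/2a.

lcm(LM(g_1), LM(g_2)) = ab.
S = (lcm/LT(g_1))·g_1 − (lcm/LT(g_2))·g_2 = -5/2a + 2b - 2.
Reduce S modulo (g_1, g_2, g_3, g_4) in that order:
  leading term a: no divisor's leading term divides it; move -5/2a to the remainder.
  leading term b: subtract (-1/4)·g_3 from 2b - 2 → 0
The remainder -5/2a is nonzero, so it would be added as the next basis element.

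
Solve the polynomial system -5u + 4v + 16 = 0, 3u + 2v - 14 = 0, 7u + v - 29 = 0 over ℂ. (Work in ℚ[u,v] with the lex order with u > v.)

{(4, 1)}

Compute a lex Gröbner basis by Buchberger's algorithm.
f_1 = -5u + 4v + 16, LT = u.
f_2 = 3u + 2v - 14, LT = u.
f_3 = 7u + v - 29, LT = u.

S(f_1,f_2): lcm = u. S = -22/15v + 22/15.
  leading term v: no divisor's leading term divides it; move -22/15v to the remainder.
  leading term 1: no divisor's leading term divides it; move 22/15 to the remainder.
  remainder -22/15v + 22/15 ≠ 0; add h_4 = -22/15v + 22/15 to the basis.

The other S-polynomials (S(f_1,f_3), S(f_2,f_3), S(f_1,h_4), S(f_2,h_4), S(f_3,h_4)) all reduce to 0 modulo the current basis, so we have a Gröbner basis.
Inter-reduce: drop elements whose leading term is divisible by another's, tail-reduce, and make monic.
Reduced Gröbner basis: {u - 4, v - 1}.

Elimination: the polynomial v - 1 lies in the elimination ideal for v, so v ∈ {1}. For each such v, the remaining basis elements (now univariate) give the rest of the solution.
  v = 1: the earlier basis element becomes u - 4 = 0, giving u = 4 — point (4, 1).
Check: every point annihilates each of the original generators.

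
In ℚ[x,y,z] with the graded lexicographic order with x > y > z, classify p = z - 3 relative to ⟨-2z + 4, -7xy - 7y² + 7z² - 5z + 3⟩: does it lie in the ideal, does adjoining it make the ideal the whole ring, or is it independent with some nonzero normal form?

Adjoining z - 3 makes the ideal the whole ring: the system is inconsistent.

First compute the reduced Gröbner basis of I by Buchberger's algorithm.
f_1 = -2z + 4, LT = z.
f_2 = -7xy - 7y² + 7z² - 5z + 3, LT = xy.

S(f_1,f_2): leading monomials are coprime, so the S-polynomial reduces to 0 (Buchberger's first criterion).
Every S-polynomial of the final basis reduces to 0, so we have a Gröbner basis.
Inter-reduce: drop elements whose leading term is divisible by another's, tail-reduce, and make monic.
Reduced Gröbner basis: {xy + y² - 3, z - 2}.
Label its elements g_1 = xy + y² - 3, g_2 = z - 2.

Reduce p = z - 3 modulo G:
  leading term z: subtract (1)·g_2 from z - 3 → -1
  leading term 1: no divisor's leading term divides it; move -1 to the remainder.
  normal form = -1.
The normal form is nonzero, so p ∉ I. Since p minus its normal form lies in I, I + (p) = I + (r) where r = -1; decide whether this ideal is the whole ring.
Here r = -1 is a nonzero constant, hence a unit: 1 ∈ I + (p), the Gröbner basis of I + (p) is {1}, and the enlarged system has no common solution — adjoining p is inconsistent.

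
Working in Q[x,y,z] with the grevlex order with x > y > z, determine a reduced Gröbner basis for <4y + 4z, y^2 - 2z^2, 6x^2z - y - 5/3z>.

f_1 = 4y + 4z, LT = y.
f_2 = y^2 - 2z^2, LT = y^2.
f_3 = 6x^2z - y - 5/3z, LT = x^2z.

S(f_1,f_2): lcm = y^2. S = yz + 2z^2.
  reduce S modulo (f_1, f_2, f_3):
  remainder z^2 ≠ 0; add g_4 = z^2 to the basis.

The other S-polynomials (S(f_1,f_3), S(f_2,f_3), S(f_1,g_4), S(f_2,g_4), S(f_3,g_4)) all reduce to 0 modulo the current basis, so we have a Gröbner basis.
Inter-reduce: drop elements whose leading term is divisible by another's, tail-reduce, and make monic.

G = {x^2z - 1/9z, z^2, y + z}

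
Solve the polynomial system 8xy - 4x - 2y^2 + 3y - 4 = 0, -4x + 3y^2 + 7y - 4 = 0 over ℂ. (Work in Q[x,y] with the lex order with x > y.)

{(-1, 0), (1/32 + 5*sqrt(41)/32, -3/4 + sqrt(41)/4), (1/32 - 5*sqrt(41)/32, -sqrt(41)/4 - 3/4)}

Compute a lex Gröbner basis by Buchberger's algorithm.
f_1 = 8xy - 4x - 2y^2 + 3y - 4, LT = xy.
f_2 = -4x + 3y^2 + 7y - 4, LT = x.

S(f_1,f_2): lcm = xy. S = -1/2x + 3/4y^3 + 3/2y^2 - 5/8y - 1/2.
  leading term x: subtract (1/8)·f_2 from -1/2x + 3/4y^3 + 3/2y^2 - 5/8y - 1/2 → 3/4y^3 + 9/8y^2 - 3/2y
  leading term y^3: no divisor's leading term divides it; move 3/4y^3 to the remainder.
  leading term y^2: no divisor's leading term divides it; move 9/8y^2 to the remainder.
  leading term y: no divisor's leading term divides it; move -3/2y to the remainder.
  remainder 3/4y^3 + 9/8y^2 - 3/2y ≠ 0; add h_3 = 3/4y^3 + 9/8y^2 - 3/2y to the basis.

The other S-polynomials (S(f_1,h_3), S(f_2,h_3)) all reduce to 0 modulo the current basis, so we have a Gröbner basis.
Inter-reduce: drop elements whose leading term is divisible by another's, tail-reduce, and make monic.
Reduced Gröbner basis: {x - 3/4y^2 - 7/4y + 1, y^3 + 3/2y^2 - 2y}.

The lex basis is triangular: the last element involves only y. Solving y^3 + 3/2y^2 - 2y = 0 gives y ∈ {0, -3/4 + sqrt(41)/4, -sqrt(41)/4 - 3/4}; substituting each value into the earlier elements determines the remaining variables.
  y = 0: the earlier basis element becomes x + 1 = 0, giving x = -1 — point (-1, 0).
  y = -3/4 + sqrt(41)/4: the earlier basis element becomes x - 5*sqrt(41)/32 - 1/32 = 0, giving x = 1/32 + 5*sqrt(41)/32 — point (1/32 + 5*sqrt(41)/32, -3/4 + sqrt(41)/4).
  y = -sqrt(41)/4 - 3/4: the earlier basis element becomes x - 1/32 + 5*sqrt(41)/32 = 0, giving x = 1/32 - 5*sqrt(41)/32 — point (1/32 - 5*sqrt(41)/32, -sqrt(41)/4 - 3/4).
Zero-dimensionality of the ideal guarantees finitely many solutions over ℂ.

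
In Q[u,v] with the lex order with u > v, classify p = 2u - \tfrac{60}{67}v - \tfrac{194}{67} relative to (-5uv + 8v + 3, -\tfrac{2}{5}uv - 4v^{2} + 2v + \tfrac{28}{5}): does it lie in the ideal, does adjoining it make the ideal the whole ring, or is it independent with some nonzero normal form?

First compute the reduced Gröbner basis of I by Buchberger's algorithm.
f_1 = -5uv + 8v + 3, LT = uv.
f_2 = -\tfrac{2}{5}uv - 4v^{2} + 2v + \tfrac{28}{5}, LT = uv.

S(f_1,f_2): lcm = uv. S = -10v^{2} + \tfrac{17}{5}v + \tfrac{67}{5}.
  reduce S modulo (f_1, f_2):
  remainder -10v^{2} + \tfrac{17}{5}v + \tfrac{67}{5} ≠ 0; add h_3 = -10v^{2} + \tfrac{17}{5}v + \tfrac{67}{5} to the basis.

S(f_1,h_3): lcm = uv^{2}. S = \tfrac{17}{50}uv + \tfrac{67}{50}u - \tfrac{8}{5}v^{2} - \tfrac{3}{5}v.
  reduce S modulo (f_1, f_2, h_3):
  remainder \tfrac{67}{50}u - \tfrac{3}{5}v - \tfrac{97}{50} ≠ 0; add h_4 = \tfrac{67}{50}u - \tfrac{3}{5}v - \tfrac{97}{50} to the basis.

The other S-polynomials (S(f_2,h_3), S(f_1,h_4), S(f_2,h_4), S(h_3,h_4)) all reduce to 0 modulo the current basis, so we have a Gröbner basis.
Inter-reduce: drop elements whose leading term is divisible by another's, tail-reduce, and make monic.
Reduced Gröbner basis: {u - \tfrac{30}{67}v - \tfrac{97}{67}, v^{2} - \tfrac{17}{50}v - \tfrac{67}{50}}.
Label its elements g_1 = u - \tfrac{30}{67}v - \tfrac{97}{67}, g_2 = v^{2} - \tfrac{17}{50}v - \tfrac{67}{50}.

Reduce p = 2u - \tfrac{60}{67}v - \tfrac{194}{67} modulo G:
  leading term u: subtract (2)·g_1 from 2u - \tfrac{60}{67}v - \tfrac{194}{67} → 0
  normal form = 0.
Since the normal form is 0, p ∈ I.

Ideal membership is decidable via reduction modulo a Gröbner basis.

2u - \tfrac{60}{67}v - \tfrac{194}{67} lies in I (it reduces to 0).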